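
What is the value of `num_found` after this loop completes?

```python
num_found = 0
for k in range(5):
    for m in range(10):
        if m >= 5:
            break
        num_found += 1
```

Let's trace through this code step by step.

Initialize: num_found = 0
Entering loop: for k in range(5):
After iteration 1: k = 0, num_found = 5
After iteration 2: k = 1, num_found = 10
After iteration 3: k = 2, num_found = 15
After iteration 4: k = 3, num_found = 20
After iteration 5: k = 4, num_found = 25
Loop ends.

Final answer: 25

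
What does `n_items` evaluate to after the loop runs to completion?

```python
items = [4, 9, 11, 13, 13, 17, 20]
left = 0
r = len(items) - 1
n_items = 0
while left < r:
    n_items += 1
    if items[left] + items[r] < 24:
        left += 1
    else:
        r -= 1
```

Let's trace through this code step by step.

Initialize: items = [4, 9, 11, 13, 13, 17, 20]
Initialize: left = 0
Initialize: r = 6
Initialize: n_items = 0
Entering loop: while left < r:
After iteration 1: left = 0, r = 5, n_items = 1
After iteration 2: left = 1, r = 5, n_items = 2
After iteration 3: left = 1, r = 4, n_items = 3
After iteration 4: left = 2, r = 4, n_items = 4
After iteration 5: left = 2, r = 3, n_items = 5
After iteration 6: left = 2, r = 2, n_items = 6
Loop ends.

Final answer: 6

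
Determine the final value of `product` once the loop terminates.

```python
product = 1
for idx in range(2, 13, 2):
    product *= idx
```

Let's trace through this code step by step.

Initialize: product = 1
Entering loop: for idx in range(2, 13, 2):
After iteration 1: idx = 2, product = 2
After iteration 2: idx = 4, product = 8
After iteration 3: idx = 6, product = 48
After iteration 4: idx = 8, product = 384
After iteration 5: idx = 10, product = 3840
After iteration 6: idx = 12, product = 46080
Loop ends.

Final answer: 46080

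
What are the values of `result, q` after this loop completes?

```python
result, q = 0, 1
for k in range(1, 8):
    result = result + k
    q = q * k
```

Let's trace through this code step by step.

Initialize: result = 0
Initialize: q = 1
Entering loop: for k in range(1, 8):
After iteration 1: k = 1, result = 1, q = 1
After iteration 2: k = 2, result = 3, q = 2
After iteration 3: k = 3, result = 6, q = 6
After iteration 4: k = 4, result = 10, q = 24
After iteration 5: k = 5, result = 15, q = 120
After iteration 6: k = 6, result = 21, q = 720
After iteration 7: k = 7, result = 28, q = 5040
Loop ends.

Final answer: 28, 5040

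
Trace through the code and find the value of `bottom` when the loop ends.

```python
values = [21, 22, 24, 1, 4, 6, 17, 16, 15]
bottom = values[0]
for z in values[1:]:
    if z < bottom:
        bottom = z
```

Let's trace through this code step by step.

Initialize: values = [21, 22, 24, 1, 4, 6, 17, 16, 15]
Initialize: bottom = 21
Entering loop: for z in values[1:]:
After iteration 1: z = 22, bottom = 21
After iteration 2: z = 24, bottom = 21
After iteration 3: z = 1, bottom = 1
After iteration 4: z = 4, bottom = 1
After iteration 5: z = 6, bottom = 1
After iteration 6: z = 17, bottom = 1
After iteration 7: z = 16, bottom = 1
After iteration 8: z = 15, bottom = 1
Loop ends.

Final answer: 1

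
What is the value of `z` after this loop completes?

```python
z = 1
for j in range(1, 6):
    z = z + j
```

Let's trace through this code step by step.

Initialize: z = 1
Entering loop: for j in range(1, 6):
After iteration 1: j = 1, z = 2
After iteration 2: j = 2, z = 4
After iteration 3: j = 3, z = 7
After iteration 4: j = 4, z = 11
After iteration 5: j = 5, z = 16
Loop ends.

Final answer: 16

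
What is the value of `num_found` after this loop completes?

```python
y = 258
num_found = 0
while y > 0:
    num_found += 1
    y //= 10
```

Let's trace through this code step by step.

Initialize: y = 258
Initialize: num_found = 0
Entering loop: while y > 0:
After iteration 1: y = 25, num_found = 1
After iteration 2: y = 2, num_found = 2
After iteration 3: y = 0, num_found = 3
Loop ends.

Final answer: 3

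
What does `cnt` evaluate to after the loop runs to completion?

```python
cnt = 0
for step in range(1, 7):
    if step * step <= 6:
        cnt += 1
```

Let's trace through this code step by step.

Initialize: cnt = 0
Entering loop: for step in range(1, 7):
After iteration 1: step = 1, cnt = 1
After iteration 2: step = 2, cnt = 2
After iteration 3: step = 3, cnt = 2
After iteration 4: step = 4, cnt = 2
After iteration 5: step = 5, cnt = 2
After iteration 6: step = 6, cnt = 2
Loop ends.

Final answer: 2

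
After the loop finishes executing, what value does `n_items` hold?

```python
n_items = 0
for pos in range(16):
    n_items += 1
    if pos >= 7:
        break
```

Let's trace through this code step by step.

Initialize: n_items = 0
Entering loop: for pos in range(16):
After iteration 1: pos = 0, n_items = 1
After iteration 2: pos = 1, n_items = 2
After iteration 3: pos = 2, n_items = 3
After iteration 4: pos = 3, n_items = 4
After iteration 5: pos = 4, n_items = 5
After iteration 6: pos = 5, n_items = 6
After iteration 7: pos = 6, n_items = 7
After iteration 8: pos = 7, n_items = 8
Loop ends.

Final answer: 8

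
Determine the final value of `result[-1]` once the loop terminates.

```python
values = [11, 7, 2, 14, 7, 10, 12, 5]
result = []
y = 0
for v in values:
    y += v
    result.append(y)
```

Let's trace through this code step by step.

Initialize: values = [11, 7, 2, 14, 7, 10, 12, 5]
Initialize: result = []
Initialize: y = 0
Entering loop: for v in values:
After iteration 1: v = 11, result = [11], y = 11
After iteration 2: v = 7, result = [11, 18], y = 18
After iteration 3: v = 2, result = [11, 18, 20], y = 20
After iteration 4: v = 14, result = [11, 18, 20, 34], y = 34
After iteration 5: v = 7, result = [11, 18, 20, 34, 41], y = 41
After iteration 6: v = 10, result = [11, 18, 20, 34, 41, 51], y = 51
After iteration 7: v = 12, result = [11, 18, 20, 34, 41, 51, 63], y = 63
After iteration 8: v = 5, result = [11, 18, 20, 34, 41, 51, 63, 68], y = 68
Loop ends.
result[-1] = 68

Final answer: 68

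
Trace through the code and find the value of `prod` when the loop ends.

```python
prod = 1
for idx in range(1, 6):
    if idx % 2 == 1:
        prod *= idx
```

Let's trace through this code step by step.

Initialize: prod = 1
Entering loop: for idx in range(1, 6):
After iteration 1: idx = 1, prod = 1
After iteration 2: idx = 2, prod = 1
After iteration 3: idx = 3, prod = 3
After iteration 4: idx = 4, prod = 3
After iteration 5: idx = 5, prod = 15
Loop ends.

Final answer: 15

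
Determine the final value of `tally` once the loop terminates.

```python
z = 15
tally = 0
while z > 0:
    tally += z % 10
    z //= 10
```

Let's trace through this code step by step.

Initialize: z = 15
Initialize: tally = 0
Entering loop: while z > 0:
After iteration 1: z = 1, tally = 5
After iteration 2: z = 0, tally = 6
Loop ends.

Final answer: 6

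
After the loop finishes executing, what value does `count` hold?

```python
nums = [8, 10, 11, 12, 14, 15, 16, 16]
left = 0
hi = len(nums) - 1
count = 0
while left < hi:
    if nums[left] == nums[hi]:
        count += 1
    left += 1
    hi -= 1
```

Let's trace through this code step by step.

Initialize: nums = [8, 10, 11, 12, 14, 15, 16, 16]
Initialize: left = 0
Initialize: hi = 7
Initialize: count = 0
Entering loop: while left < hi:
After iteration 1: left = 1, hi = 6, count = 0
After iteration 2: left = 2, hi = 5, count = 0
After iteration 3: left = 3, hi = 4, count = 0
After iteration 4: left = 4, hi = 3, count = 0
Loop ends.

Final answer: 0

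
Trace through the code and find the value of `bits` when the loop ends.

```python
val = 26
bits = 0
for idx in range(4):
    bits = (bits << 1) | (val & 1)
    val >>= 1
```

Let's trace through this code step by step.

Initialize: val = 26
Initialize: bits = 0
Entering loop: for idx in range(4):
After iteration 1: idx = 0, val = 13, bits = 0
After iteration 2: idx = 1, val = 6, bits = 1
After iteration 3: idx = 2, val = 3, bits = 2
After iteration 4: idx = 3, val = 1, bits = 5
Loop ends.

Final answer: 5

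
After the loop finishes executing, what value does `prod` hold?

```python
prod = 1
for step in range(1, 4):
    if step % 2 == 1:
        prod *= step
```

Let's trace through this code step by step.

Initialize: prod = 1
Entering loop: for step in range(1, 4):
After iteration 1: step = 1, prod = 1
After iteration 2: step = 2, prod = 1
After iteration 3: step = 3, prod = 3
Loop ends.

Final answer: 3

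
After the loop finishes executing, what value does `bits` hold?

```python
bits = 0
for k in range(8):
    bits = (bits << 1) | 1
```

Let's trace through this code step by step.

Initialize: bits = 0
Entering loop: for k in range(8):
After iteration 1: k = 0, bits = 1
After iteration 2: k = 1, bits = 3
After iteration 3: k = 2, bits = 7
After iteration 4: k = 3, bits = 15
After iteration 5: k = 4, bits = 31
After iteration 6: k = 5, bits = 63
After iteration 7: k = 6, bits = 127
After iteration 8: k = 7, bits = 255
Loop ends.

Final answer: 255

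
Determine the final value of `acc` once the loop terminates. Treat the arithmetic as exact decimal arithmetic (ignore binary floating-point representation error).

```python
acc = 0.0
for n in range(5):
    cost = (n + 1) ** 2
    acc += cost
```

Let's trace through this code step by step.

Initialize: acc = 0.0
Entering loop: for n in range(5):
After iteration 1: n = 0, acc = 1.0, cost = 1
After iteration 2: n = 1, acc = 5.0, cost = 4
After iteration 3: n = 2, acc = 14.0, cost = 9
After iteration 4: n = 3, acc = 30.0, cost = 16
After iteration 5: n = 4, acc = 55.0, cost = 25
Loop ends.

Final answer: 55.0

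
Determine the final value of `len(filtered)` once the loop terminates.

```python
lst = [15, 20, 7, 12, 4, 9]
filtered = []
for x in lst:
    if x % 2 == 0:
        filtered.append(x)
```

Let's trace through this code step by step.

Initialize: lst = [15, 20, 7, 12, 4, 9]
Initialize: filtered = []
Entering loop: for x in lst:
After iteration 1: x = 15, filtered = []
After iteration 2: x = 20, filtered = [20]
After iteration 3: x = 7, filtered = [20]
After iteration 4: x = 12, filtered = [20, 12]
After iteration 5: x = 4, filtered = [20, 12, 4]
After iteration 6: x = 9, filtered = [20, 12, 4]
Loop ends.
len(filtered) = 3

Final answer: 3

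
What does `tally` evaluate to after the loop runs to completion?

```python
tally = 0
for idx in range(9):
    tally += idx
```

Let's trace through this code step by step.

Initialize: tally = 0
Entering loop: for idx in range(9):
After iteration 1: idx = 0, tally = 0
After iteration 2: idx = 1, tally = 1
After iteration 3: idx = 2, tally = 3
After iteration 4: idx = 3, tally = 6
After iteration 5: idx = 4, tally = 10
After iteration 6: idx = 5, tally = 15
After iteration 7: idx = 6, tally = 21
After iteration 8: idx = 7, tally = 28
After iteration 9: idx = 8, tally = 36
Loop ends.

Final answer: 36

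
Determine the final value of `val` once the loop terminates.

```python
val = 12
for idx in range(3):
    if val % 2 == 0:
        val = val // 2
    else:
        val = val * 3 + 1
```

Let's trace through this code step by step.

Initialize: val = 12
Entering loop: for idx in range(3):
After iteration 1: idx = 0, val = 6
After iteration 2: idx = 1, val = 3
After iteration 3: idx = 2, val = 10
Loop ends.

Final answer: 10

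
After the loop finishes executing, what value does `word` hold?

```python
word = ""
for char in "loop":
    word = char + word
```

Let's trace through this code step by step.

Initialize: word = ''
Entering loop: for char in "loop":
After iteration 1: char = 'l', word = 'l'
After iteration 2: char = 'o', word = 'ol'
After iteration 3: char = 'o', word = 'ool'
After iteration 4: char = 'p', word = 'pool'
Loop ends.

Final answer: 'pool'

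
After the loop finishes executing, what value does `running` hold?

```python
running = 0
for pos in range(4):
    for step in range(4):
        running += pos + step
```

Let's trace through this code step by step.

Initialize: running = 0
Entering loop: for pos in range(4):
After iteration 1: pos = 0, running = 6
After iteration 2: pos = 1, running = 16
After iteration 3: pos = 2, running = 30
After iteration 4: pos = 3, running = 48
Loop ends.

Final answer: 48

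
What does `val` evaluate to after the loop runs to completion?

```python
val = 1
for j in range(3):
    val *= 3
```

Let's trace through this code step by step.

Initialize: val = 1
Entering loop: for j in range(3):
After iteration 1: j = 0, val = 3
After iteration 2: j = 1, val = 9
After iteration 3: j = 2, val = 27
Loop ends.

Final answer: 27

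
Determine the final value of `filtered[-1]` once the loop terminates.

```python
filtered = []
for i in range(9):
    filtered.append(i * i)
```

Let's trace through this code step by step.

Initialize: filtered = []
Entering loop: for i in range(9):
After iteration 1: i = 0, filtered = [0]
After iteration 2: i = 1, filtered = [0, 1]
After iteration 3: i = 2, filtered = [0, 1, 4]
After iteration 4: i = 3, filtered = [0, 1, 4, 9]
After iteration 5: i = 4, filtered = [0, 1, 4, 9, 16]
After iteration 6: i = 5, filtered = [0, 1, 4, 9, 16, 25]
After iteration 7: i = 6, filtered = [0, 1, 4, 9, 16, 25, 36]
After iteration 8: i = 7, filtered = [0, 1, 4, 9, 16, 25, 36, 49]
After iteration 9: i = 8, filtered = [0, 1, 4, 9, 16, 25, 36, 49, 64]
Loop ends.
filtered[-1] = 64

Final answer: 64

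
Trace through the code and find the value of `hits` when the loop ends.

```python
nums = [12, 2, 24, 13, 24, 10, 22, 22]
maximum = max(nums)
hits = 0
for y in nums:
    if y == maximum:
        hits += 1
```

Let's trace through this code step by step.

Initialize: nums = [12, 2, 24, 13, 24, 10, 22, 22]
Initialize: maximum = 24
Initialize: hits = 0
Entering loop: for y in nums:
After iteration 1: y = 12, hits = 0
After iteration 2: y = 2, hits = 0
After iteration 3: y = 24, hits = 1
After iteration 4: y = 13, hits = 1
After iteration 5: y = 24, hits = 2
After iteration 6: y = 10, hits = 2
After iteration 7: y = 22, hits = 2
After iteration 8: y = 22, hits = 2
Loop ends.

Final answer: 2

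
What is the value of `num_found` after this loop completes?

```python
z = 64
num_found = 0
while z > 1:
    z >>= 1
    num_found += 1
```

Let's trace through this code step by step.

Initialize: z = 64
Initialize: num_found = 0
Entering loop: while z > 1:
After iteration 1: z = 32, num_found = 1
After iteration 2: z = 16, num_found = 2
After iteration 3: z = 8, num_found = 3
After iteration 4: z = 4, num_found = 4
After iteration 5: z = 2, num_found = 5
After iteration 6: z = 1, num_found = 6
Loop ends.

Final answer: 6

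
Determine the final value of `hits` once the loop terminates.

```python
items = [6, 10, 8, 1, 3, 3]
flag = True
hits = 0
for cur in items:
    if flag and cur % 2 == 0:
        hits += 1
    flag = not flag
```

Let's trace through this code step by step.

Initialize: items = [6, 10, 8, 1, 3, 3]
Initialize: flag = True
Initialize: hits = 0
Entering loop: for cur in items:
After iteration 1: cur = 6, flag = False, hits = 1
After iteration 2: cur = 10, flag = True, hits = 1
After iteration 3: cur = 8, flag = False, hits = 2
After iteration 4: cur = 1, flag = True, hits = 2
After iteration 5: cur = 3, flag = False, hits = 2
After iteration 6: cur = 3, flag = True, hits = 2
Loop ends.

Final answer: 2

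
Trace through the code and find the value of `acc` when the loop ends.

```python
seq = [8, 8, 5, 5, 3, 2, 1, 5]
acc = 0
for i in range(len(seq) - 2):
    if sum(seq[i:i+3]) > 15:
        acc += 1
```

Let's trace through this code step by step.

Initialize: seq = [8, 8, 5, 5, 3, 2, 1, 5]
Initialize: acc = 0
Entering loop: for i in range(len(seq) - 2):
After iteration 1: i = 0, acc = 1
After iteration 2: i = 1, acc = 2
After iteration 3: i = 2, acc = 2
After iteration 4: i = 3, acc = 2
After iteration 5: i = 4, acc = 2
After iteration 6: i = 5, acc = 2
Loop ends.

Final answer: 2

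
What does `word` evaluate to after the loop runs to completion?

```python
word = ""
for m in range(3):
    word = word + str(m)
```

Let's trace through this code step by step.

Initialize: word = ''
Entering loop: for m in range(3):
After iteration 1: m = 0, word = '0'
After iteration 2: m = 1, word = '01'
After iteration 3: m = 2, word = '012'
Loop ends.

Final answer: '012'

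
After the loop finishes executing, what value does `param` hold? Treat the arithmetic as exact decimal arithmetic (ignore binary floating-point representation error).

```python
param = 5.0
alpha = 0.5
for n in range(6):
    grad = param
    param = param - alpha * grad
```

Let's trace through this code step by step.

Initialize: param = 5.0
Initialize: alpha = 0.5
Entering loop: for n in range(6):
After iteration 1: n = 0, param = 2.5, grad = 5.0
After iteration 2: n = 1, param = 1.25, grad = 2.5
After iteration 3: n = 2, param = 0.625, grad = 1.25
After iteration 4: n = 3, param = 0.3125, grad = 0.625
After iteration 5: n = 4, param = 0.15625, grad = 0.3125
After iteration 6: n = 5, param = 0.078125, grad = 0.15625
Loop ends.

Final answer: 0.078125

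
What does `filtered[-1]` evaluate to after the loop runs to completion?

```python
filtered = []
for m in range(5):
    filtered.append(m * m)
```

Let's trace through this code step by step.

Initialize: filtered = []
Entering loop: for m in range(5):
After iteration 1: m = 0, filtered = [0]
After iteration 2: m = 1, filtered = [0, 1]
After iteration 3: m = 2, filtered = [0, 1, 4]
After iteration 4: m = 3, filtered = [0, 1, 4, 9]
After iteration 5: m = 4, filtered = [0, 1, 4, 9, 16]
Loop ends.
filtered[-1] = 16

Final answer: 16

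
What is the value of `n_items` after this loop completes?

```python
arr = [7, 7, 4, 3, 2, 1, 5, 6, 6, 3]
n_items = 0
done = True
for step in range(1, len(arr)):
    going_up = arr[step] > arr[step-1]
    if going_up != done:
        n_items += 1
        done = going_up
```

Let's trace through this code step by step.

Initialize: arr = [7, 7, 4, 3, 2, 1, 5, 6, 6, 3]
Initialize: n_items = 0
Initialize: done = True
Entering loop: for step in range(1, len(arr)):
After iteration 1: step = 1, n_items = 1, done = False, going_up = False
After iteration 2: step = 2, n_items = 1, done = False, going_up = False
After iteration 3: step = 3, n_items = 1, done = False, going_up = False
After iteration 4: step = 4, n_items = 1, done = False, going_up = False
After iteration 5: step = 5, n_items = 1, done = False, going_up = False
After iteration 6: step = 6, n_items = 2, done = True, going_up = True
After iteration 7: step = 7, n_items = 2, done = True, going_up = True
After iteration 8: step = 8, n_items = 3, done = False, going_up = False
After iteration 9: step = 9, n_items = 3, done = False, going_up = False
Loop ends.

Final answer: 3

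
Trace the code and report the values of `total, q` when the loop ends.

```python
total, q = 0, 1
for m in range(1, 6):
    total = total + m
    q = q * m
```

Let's trace through this code step by step.

Initialize: total = 0
Initialize: q = 1
Entering loop: for m in range(1, 6):
After iteration 1: m = 1, total = 1, q = 1
After iteration 2: m = 2, total = 3, q = 2
After iteration 3: m = 3, total = 6, q = 6
After iteration 4: m = 4, total = 10, q = 24
After iteration 5: m = 5, total = 15, q = 120
Loop ends.

Final answer: 15, 120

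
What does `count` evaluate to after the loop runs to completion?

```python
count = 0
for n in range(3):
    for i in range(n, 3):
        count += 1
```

Let's trace through this code step by step.

Initialize: count = 0
Entering loop: for n in range(3):
After iteration 1: n = 0, count = 3
After iteration 2: n = 1, count = 5
After iteration 3: n = 2, count = 6
Loop ends.

Final answer: 6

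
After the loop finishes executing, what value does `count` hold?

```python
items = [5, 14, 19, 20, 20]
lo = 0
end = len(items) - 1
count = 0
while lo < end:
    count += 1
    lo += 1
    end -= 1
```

Let's trace through this code step by step.

Initialize: items = [5, 14, 19, 20, 20]
Initialize: lo = 0
Initialize: end = 4
Initialize: count = 0
Entering loop: while lo < end:
After iteration 1: lo = 1, end = 3, count = 1
After iteration 2: lo = 2, end = 2, count = 2
Loop ends.

Final answer: 2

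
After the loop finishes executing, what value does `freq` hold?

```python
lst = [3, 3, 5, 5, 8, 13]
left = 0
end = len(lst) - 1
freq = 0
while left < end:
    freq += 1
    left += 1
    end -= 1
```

Let's trace through this code step by step.

Initialize: lst = [3, 3, 5, 5, 8, 13]
Initialize: left = 0
Initialize: end = 5
Initialize: freq = 0
Entering loop: while left < end:
After iteration 1: left = 1, end = 4, freq = 1
After iteration 2: left = 2, end = 3, freq = 2
After iteration 3: left = 3, end = 2, freq = 3
Loop ends.

Final answer: 3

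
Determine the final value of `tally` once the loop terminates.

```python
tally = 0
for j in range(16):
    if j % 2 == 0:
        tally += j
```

Let's trace through this code step by step.

Initialize: tally = 0
Entering loop: for j in range(16):
After iteration 1: j = 0, tally = 0
After iteration 2: j = 1, tally = 0
After iteration 3: j = 2, tally = 2
After iteration 4: j = 3, tally = 2
After iteration 5: j = 4, tally = 6
After iteration 6: j = 5, tally = 6
After iteration 7: j = 6, tally = 12
After iteration 8: j = 7, tally = 12
After iteration 9: j = 8, tally = 20
After iteration 10: j = 9, tally = 20
After iteration 11: j = 10, tally = 30
After iteration 12: j = 11, tally = 30
After iteration 13: j = 12, tally = 42
After iteration 14: j = 13, tally = 42
After iteration 15: j = 14, tally = 56
After iteration 16: j = 15, tally = 56
Loop ends.

Final answer: 56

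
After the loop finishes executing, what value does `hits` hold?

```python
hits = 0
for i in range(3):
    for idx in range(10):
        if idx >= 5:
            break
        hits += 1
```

Let's trace through this code step by step.

Initialize: hits = 0
Entering loop: for i in range(3):
After iteration 1: i = 0, hits = 5
After iteration 2: i = 1, hits = 10
After iteration 3: i = 2, hits = 15
Loop ends.

Final answer: 15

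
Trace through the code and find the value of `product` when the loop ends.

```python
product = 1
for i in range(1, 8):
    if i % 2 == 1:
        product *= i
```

Let's trace through this code step by step.

Initialize: product = 1
Entering loop: for i in range(1, 8):
After iteration 1: i = 1, product = 1
After iteration 2: i = 2, product = 1
After iteration 3: i = 3, product = 3
After iteration 4: i = 4, product = 3
After iteration 5: i = 5, product = 15
After iteration 6: i = 6, product = 15
After iteration 7: i = 7, product = 105
Loop ends.

Final answer: 105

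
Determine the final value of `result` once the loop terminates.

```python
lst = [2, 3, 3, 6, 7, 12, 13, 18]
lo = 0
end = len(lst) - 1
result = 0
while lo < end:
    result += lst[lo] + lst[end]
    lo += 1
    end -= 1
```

Let's trace through this code step by step.

Initialize: lst = [2, 3, 3, 6, 7, 12, 13, 18]
Initialize: lo = 0
Initialize: end = 7
Initialize: result = 0
Entering loop: while lo < end:
After iteration 1: lo = 1, end = 6, result = 20
After iteration 2: lo = 2, end = 5, result = 36
After iteration 3: lo = 3, end = 4, result = 51
After iteration 4: lo = 4, end = 3, result = 64
Loop ends.

Final answer: 64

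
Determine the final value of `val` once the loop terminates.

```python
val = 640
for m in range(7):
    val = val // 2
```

Let's trace through this code step by step.

Initialize: val = 640
Entering loop: for m in range(7):
After iteration 1: m = 0, val = 320
After iteration 2: m = 1, val = 160
After iteration 3: m = 2, val = 80
After iteration 4: m = 3, val = 40
After iteration 5: m = 4, val = 20
After iteration 6: m = 5, val = 10
After iteration 7: m = 6, val = 5
Loop ends.

Final answer: 5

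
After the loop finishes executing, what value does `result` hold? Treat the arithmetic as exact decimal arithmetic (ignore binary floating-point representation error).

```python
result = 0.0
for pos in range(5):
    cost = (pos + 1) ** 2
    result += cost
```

Let's trace through this code step by step.

Initialize: result = 0.0
Entering loop: for pos in range(5):
After iteration 1: pos = 0, result = 1.0, cost = 1
After iteration 2: pos = 1, result = 5.0, cost = 4
After iteration 3: pos = 2, result = 14.0, cost = 9
After iteration 4: pos = 3, result = 30.0, cost = 16
After iteration 5: pos = 4, result = 55.0, cost = 25
Loop ends.

Final answer: 55.0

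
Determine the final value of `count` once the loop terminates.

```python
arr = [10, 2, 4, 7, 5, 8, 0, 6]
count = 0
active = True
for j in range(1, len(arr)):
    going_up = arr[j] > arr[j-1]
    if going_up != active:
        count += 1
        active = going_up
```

Let's trace through this code step by step.

Initialize: arr = [10, 2, 4, 7, 5, 8, 0, 6]
Initialize: count = 0
Initialize: active = True
Entering loop: for j in range(1, len(arr)):
After iteration 1: j = 1, count = 1, active = False, going_up = False
After iteration 2: j = 2, count = 2, active = True, going_up = True
After iteration 3: j = 3, count = 2, active = True, going_up = True
After iteration 4: j = 4, count = 3, active = False, going_up = False
After iteration 5: j = 5, count = 4, active = True, going_up = True
After iteration 6: j = 6, count = 5, active = False, going_up = False
After iteration 7: j = 7, count = 6, active = True, going_up = True
Loop ends.

Final answer: 6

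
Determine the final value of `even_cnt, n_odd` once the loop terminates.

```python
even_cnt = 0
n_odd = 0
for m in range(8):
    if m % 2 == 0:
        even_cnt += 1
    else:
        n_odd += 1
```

Let's trace through this code step by step.

Initialize: even_cnt = 0
Initialize: n_odd = 0
Entering loop: for m in range(8):
After iteration 1: m = 0, even_cnt = 1, n_odd = 0
After iteration 2: m = 1, even_cnt = 1, n_odd = 1
After iteration 3: m = 2, even_cnt = 2, n_odd = 1
After iteration 4: m = 3, even_cnt = 2, n_odd = 2
After iteration 5: m = 4, even_cnt = 3, n_odd = 2
After iteration 6: m = 5, even_cnt = 3, n_odd = 3
After iteration 7: m = 6, even_cnt = 4, n_odd = 3
After iteration 8: m = 7, even_cnt = 4, n_odd = 4
Loop ends.

Final answer: 4, 4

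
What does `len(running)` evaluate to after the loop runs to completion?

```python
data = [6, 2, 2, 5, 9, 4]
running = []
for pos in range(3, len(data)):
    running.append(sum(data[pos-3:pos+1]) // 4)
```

Let's trace through this code step by step.

Initialize: data = [6, 2, 2, 5, 9, 4]
Initialize: running = []
Entering loop: for pos in range(3, len(data)):
After iteration 1: pos = 3, running = [3]
After iteration 2: pos = 4, running = [3, 4]
After iteration 3: pos = 5, running = [3, 4, 5]
Loop ends.
len(running) = 3

Final answer: 3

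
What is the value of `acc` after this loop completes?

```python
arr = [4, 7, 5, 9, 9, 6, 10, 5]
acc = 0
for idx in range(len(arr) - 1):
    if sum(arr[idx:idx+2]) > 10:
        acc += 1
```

Let's trace through this code step by step.

Initialize: arr = [4, 7, 5, 9, 9, 6, 10, 5]
Initialize: acc = 0
Entering loop: for idx in range(len(arr) - 1):
After iteration 1: idx = 0, acc = 1
After iteration 2: idx = 1, acc = 2
After iteration 3: idx = 2, acc = 3
After iteration 4: idx = 3, acc = 4
After iteration 5: idx = 4, acc = 5
After iteration 6: idx = 5, acc = 6
After iteration 7: idx = 6, acc = 7
Loop ends.

Final answer: 7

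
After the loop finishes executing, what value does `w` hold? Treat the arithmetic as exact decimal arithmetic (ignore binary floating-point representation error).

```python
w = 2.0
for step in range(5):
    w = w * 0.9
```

Let's trace through this code step by step.

Initialize: w = 2.0
Entering loop: for step in range(5):
After iteration 1: step = 0, w = 1.8
After iteration 2: step = 1, w = 1.62
After iteration 3: step = 2, w = 1.458
After iteration 4: step = 3, w = 1.3122
After iteration 5: step = 4, w = 1.18098
Loop ends.

Final answer: 1.18098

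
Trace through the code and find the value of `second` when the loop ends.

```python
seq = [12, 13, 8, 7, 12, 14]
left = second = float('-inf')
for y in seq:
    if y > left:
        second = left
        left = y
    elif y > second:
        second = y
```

Let's trace through this code step by step.

Initialize: seq = [12, 13, 8, 7, 12, 14]
Initialize: left = -inf
Initialize: second = -inf
Entering loop: for y in seq:
After iteration 1: y = 12, left = 12, second = -inf
After iteration 2: y = 13, left = 13, second = 12
After iteration 3: y = 8, left = 13, second = 12
After iteration 4: y = 7, left = 13, second = 12
After iteration 5: y = 12, left = 13, second = 12
After iteration 6: y = 14, left = 14, second = 13
Loop ends.

Final answer: 13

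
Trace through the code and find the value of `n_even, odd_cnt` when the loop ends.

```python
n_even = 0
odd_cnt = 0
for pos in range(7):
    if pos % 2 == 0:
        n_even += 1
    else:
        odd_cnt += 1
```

Let's trace through this code step by step.

Initialize: n_even = 0
Initialize: odd_cnt = 0
Entering loop: for pos in range(7):
After iteration 1: pos = 0, n_even = 1, odd_cnt = 0
After iteration 2: pos = 1, n_even = 1, odd_cnt = 1
After iteration 3: pos = 2, n_even = 2, odd_cnt = 1
After iteration 4: pos = 3, n_even = 2, odd_cnt = 2
After iteration 5: pos = 4, n_even = 3, odd_cnt = 2
After iteration 6: pos = 5, n_even = 3, odd_cnt = 3
After iteration 7: pos = 6, n_even = 4, odd_cnt = 3
Loop ends.

Final answer: 4, 3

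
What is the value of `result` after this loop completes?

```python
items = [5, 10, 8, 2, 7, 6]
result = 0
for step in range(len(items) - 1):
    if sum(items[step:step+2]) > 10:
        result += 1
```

Let's trace through this code step by step.

Initialize: items = [5, 10, 8, 2, 7, 6]
Initialize: result = 0
Entering loop: for step in range(len(items) - 1):
After iteration 1: step = 0, result = 1
After iteration 2: step = 1, result = 2
After iteration 3: step = 2, result = 2
After iteration 4: step = 3, result = 2
After iteration 5: step = 4, result = 3
Loop ends.

Final answer: 3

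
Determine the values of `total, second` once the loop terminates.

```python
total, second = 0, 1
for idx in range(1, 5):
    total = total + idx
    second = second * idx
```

Let's trace through this code step by step.

Initialize: total = 0
Initialize: second = 1
Entering loop: for idx in range(1, 5):
After iteration 1: idx = 1, total = 1, second = 1
After iteration 2: idx = 2, total = 3, second = 2
After iteration 3: idx = 3, total = 6, second = 6
After iteration 4: idx = 4, total = 10, second = 24
Loop ends.

Final answer: 10, 24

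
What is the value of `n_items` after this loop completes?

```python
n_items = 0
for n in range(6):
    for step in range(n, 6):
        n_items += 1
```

Let's trace through this code step by step.

Initialize: n_items = 0
Entering loop: for n in range(6):
After iteration 1: n = 0, n_items = 6
After iteration 2: n = 1, n_items = 11
After iteration 3: n = 2, n_items = 15
After iteration 4: n = 3, n_items = 18
After iteration 5: n = 4, n_items = 20
After iteration 6: n = 5, n_items = 21
Loop ends.

Final answer: 21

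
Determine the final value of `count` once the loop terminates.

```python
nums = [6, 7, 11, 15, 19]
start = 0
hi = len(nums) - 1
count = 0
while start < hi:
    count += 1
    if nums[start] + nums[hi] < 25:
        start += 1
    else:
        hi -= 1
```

Let's trace through this code step by step.

Initialize: nums = [6, 7, 11, 15, 19]
Initialize: start = 0
Initialize: hi = 4
Initialize: count = 0
Entering loop: while start < hi:
After iteration 1: start = 0, hi = 3, count = 1
After iteration 2: start = 1, hi = 3, count = 2
After iteration 3: start = 2, hi = 3, count = 3
After iteration 4: start = 2, hi = 2, count = 4
Loop ends.

Final answer: 4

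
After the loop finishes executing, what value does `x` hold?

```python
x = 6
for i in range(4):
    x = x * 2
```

Let's trace through this code step by step.

Initialize: x = 6
Entering loop: for i in range(4):
After iteration 1: i = 0, x = 12
After iteration 2: i = 1, x = 24
After iteration 3: i = 2, x = 48
After iteration 4: i = 3, x = 96
Loop ends.

Final answer: 96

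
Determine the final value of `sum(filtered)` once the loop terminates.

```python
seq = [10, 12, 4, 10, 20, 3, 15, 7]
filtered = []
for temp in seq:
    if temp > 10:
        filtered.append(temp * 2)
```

Let's trace through this code step by step.

Initialize: seq = [10, 12, 4, 10, 20, 3, 15, 7]
Initialize: filtered = []
Entering loop: for temp in seq:
After iteration 1: temp = 10, filtered = []
After iteration 2: temp = 12, filtered = [24]
After iteration 3: temp = 4, filtered = [24]
After iteration 4: temp = 10, filtered = [24]
After iteration 5: temp = 20, filtered = [24, 40]
After iteration 6: temp = 3, filtered = [24, 40]
After iteration 7: temp = 15, filtered = [24, 40, 30]
After iteration 8: temp = 7, filtered = [24, 40, 30]
Loop ends.
sum(filtered) = 94

Final answer: 94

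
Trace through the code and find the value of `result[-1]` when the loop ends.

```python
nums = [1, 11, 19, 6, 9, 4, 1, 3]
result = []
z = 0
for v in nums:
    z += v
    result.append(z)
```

Let's trace through this code step by step.

Initialize: nums = [1, 11, 19, 6, 9, 4, 1, 3]
Initialize: result = []
Initialize: z = 0
Entering loop: for v in nums:
After iteration 1: v = 1, result = [1], z = 1
After iteration 2: v = 11, result = [1, 12], z = 12
After iteration 3: v = 19, result = [1, 12, 31], z = 31
After iteration 4: v = 6, result = [1, 12, 31, 37], z = 37
After iteration 5: v = 9, result = [1, 12, 31, 37, 46], z = 46
After iteration 6: v = 4, result = [1, 12, 31, 37, 46, 50], z = 50
After iteration 7: v = 1, result = [1, 12, 31, 37, 46, 50, 51], z = 51
After iteration 8: v = 3, result = [1, 12, 31, 37, 46, 50, 51, 54], z = 54
Loop ends.
result[-1] = 54

Final answer: 54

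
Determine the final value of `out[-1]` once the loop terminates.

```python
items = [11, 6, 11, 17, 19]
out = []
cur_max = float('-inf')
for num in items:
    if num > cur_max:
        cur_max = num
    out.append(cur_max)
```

Let's trace through this code step by step.

Initialize: items = [11, 6, 11, 17, 19]
Initialize: out = []
Initialize: cur_max = -inf
Entering loop: for num in items:
After iteration 1: num = 11, out = [11], cur_max = 11
After iteration 2: num = 6, out = [11, 11], cur_max = 11
After iteration 3: num = 11, out = [11, 11, 11], cur_max = 11
After iteration 4: num = 17, out = [11, 11, 11, 17], cur_max = 17
After iteration 5: num = 19, out = [11, 11, 11, 17, 19], cur_max = 19
Loop ends.
out[-1] = 19

Final answer: 19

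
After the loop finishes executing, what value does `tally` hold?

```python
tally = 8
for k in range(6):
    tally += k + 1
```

Let's trace through this code step by step.

Initialize: tally = 8
Entering loop: for k in range(6):
After iteration 1: k = 0, tally = 9
After iteration 2: k = 1, tally = 11
After iteration 3: k = 2, tally = 14
After iteration 4: k = 3, tally = 18
After iteration 5: k = 4, tally = 23
After iteration 6: k = 5, tally = 29
Loop ends.

Final answer: 29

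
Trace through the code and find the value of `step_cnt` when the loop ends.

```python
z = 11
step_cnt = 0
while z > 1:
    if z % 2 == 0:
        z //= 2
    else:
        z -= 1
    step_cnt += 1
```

Let's trace through this code step by step.

Initialize: z = 11
Initialize: step_cnt = 0
Entering loop: while z > 1:
After iteration 1: z = 10, step_cnt = 1
After iteration 2: z = 5, step_cnt = 2
After iteration 3: z = 4, step_cnt = 3
After iteration 4: z = 2, step_cnt = 4
After iteration 5: z = 1, step_cnt = 5
Loop ends.

Final answer: 5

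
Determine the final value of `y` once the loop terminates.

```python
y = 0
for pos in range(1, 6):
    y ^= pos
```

Let's trace through this code step by step.

Initialize: y = 0
Entering loop: for pos in range(1, 6):
After iteration 1: pos = 1, y = 1
After iteration 2: pos = 2, y = 3
After iteration 3: pos = 3, y = 0
After iteration 4: pos = 4, y = 4
After iteration 5: pos = 5, y = 1
Loop ends.

Final answer: 1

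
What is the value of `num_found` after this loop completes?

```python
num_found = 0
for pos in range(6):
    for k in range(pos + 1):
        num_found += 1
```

Let's trace through this code step by step.

Initialize: num_found = 0
Entering loop: for pos in range(6):
After iteration 1: pos = 0, num_found = 1, k = 0
After iteration 2: pos = 1, num_found = 3, k = 1
After iteration 3: pos = 2, num_found = 6, k = 2
After iteration 4: pos = 3, num_found = 10, k = 3
After iteration 5: pos = 4, num_found = 15, k = 4
After iteration 6: pos = 5, num_found = 21, k = 5
Loop ends.

Final answer: 21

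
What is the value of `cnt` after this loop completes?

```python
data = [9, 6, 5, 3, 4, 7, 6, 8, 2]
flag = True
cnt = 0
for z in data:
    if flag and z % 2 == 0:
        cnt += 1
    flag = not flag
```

Let's trace through this code step by step.

Initialize: data = [9, 6, 5, 3, 4, 7, 6, 8, 2]
Initialize: flag = True
Initialize: cnt = 0
Entering loop: for z in data:
After iteration 1: z = 9, flag = False, cnt = 0
After iteration 2: z = 6, flag = True, cnt = 0
After iteration 3: z = 5, flag = False, cnt = 0
After iteration 4: z = 3, flag = True, cnt = 0
After iteration 5: z = 4, flag = False, cnt = 1
After iteration 6: z = 7, flag = True, cnt = 1
After iteration 7: z = 6, flag = False, cnt = 2
After iteration 8: z = 8, flag = True, cnt = 2
After iteration 9: z = 2, flag = False, cnt = 3
Loop ends.

Final answer: 3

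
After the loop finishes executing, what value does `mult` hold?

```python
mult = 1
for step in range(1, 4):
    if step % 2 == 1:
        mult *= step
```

Let's trace through this code step by step.

Initialize: mult = 1
Entering loop: for step in range(1, 4):
After iteration 1: step = 1, mult = 1
After iteration 2: step = 2, mult = 1
After iteration 3: step = 3, mult = 3
Loop ends.

Final answer: 3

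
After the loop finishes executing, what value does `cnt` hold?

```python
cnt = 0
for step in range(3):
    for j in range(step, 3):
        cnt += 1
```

Let's trace through this code step by step.

Initialize: cnt = 0
Entering loop: for step in range(3):
After iteration 1: step = 0, cnt = 3
After iteration 2: step = 1, cnt = 5
After iteration 3: step = 2, cnt = 6
Loop ends.

Final answer: 6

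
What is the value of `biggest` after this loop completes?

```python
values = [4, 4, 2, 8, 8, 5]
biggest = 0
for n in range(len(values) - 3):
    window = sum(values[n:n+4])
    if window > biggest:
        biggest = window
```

Let's trace through this code step by step.

Initialize: values = [4, 4, 2, 8, 8, 5]
Initialize: biggest = 0
Entering loop: for n in range(len(values) - 3):
After iteration 1: n = 0, biggest = 18, window = 18
After iteration 2: n = 1, biggest = 22, window = 22
After iteration 3: n = 2, biggest = 23, window = 23
Loop ends.

Final answer: 23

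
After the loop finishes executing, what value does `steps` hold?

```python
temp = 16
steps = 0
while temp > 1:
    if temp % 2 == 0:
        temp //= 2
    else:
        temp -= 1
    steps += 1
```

Let's trace through this code step by step.

Initialize: temp = 16
Initialize: steps = 0
Entering loop: while temp > 1:
After iteration 1: temp = 8, steps = 1
After iteration 2: temp = 4, steps = 2
After iteration 3: temp = 2, steps = 3
After iteration 4: temp = 1, steps = 4
Loop ends.

Final answer: 4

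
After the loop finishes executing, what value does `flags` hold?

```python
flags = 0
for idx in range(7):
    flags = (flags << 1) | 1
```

Let's trace through this code step by step.

Initialize: flags = 0
Entering loop: for idx in range(7):
After iteration 1: idx = 0, flags = 1
After iteration 2: idx = 1, flags = 3
After iteration 3: idx = 2, flags = 7
After iteration 4: idx = 3, flags = 15
After iteration 5: idx = 4, flags = 31
After iteration 6: idx = 5, flags = 63
After iteration 7: idx = 6, flags = 127
Loop ends.

Final answer: 127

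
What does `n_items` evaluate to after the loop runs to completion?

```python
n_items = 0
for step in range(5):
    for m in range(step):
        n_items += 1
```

Let's trace through this code step by step.

Initialize: n_items = 0
Entering loop: for step in range(5):
After iteration 1: step = 0, n_items = 0
After iteration 2: step = 1, n_items = 1, m = 0
After iteration 3: step = 2, n_items = 3, m = 1
After iteration 4: step = 3, n_items = 6, m = 2
After iteration 5: step = 4, n_items = 10, m = 3
Loop ends.

Final answer: 10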